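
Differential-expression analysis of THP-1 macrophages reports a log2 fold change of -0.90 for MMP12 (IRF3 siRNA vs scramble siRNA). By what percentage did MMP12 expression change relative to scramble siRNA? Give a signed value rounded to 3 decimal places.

-46.411%

Fold change = 2^(-0.90) = 0.5359
Percent change = (FC − 1) × 100% = (0.5359 − 1) × 100 = -46.411%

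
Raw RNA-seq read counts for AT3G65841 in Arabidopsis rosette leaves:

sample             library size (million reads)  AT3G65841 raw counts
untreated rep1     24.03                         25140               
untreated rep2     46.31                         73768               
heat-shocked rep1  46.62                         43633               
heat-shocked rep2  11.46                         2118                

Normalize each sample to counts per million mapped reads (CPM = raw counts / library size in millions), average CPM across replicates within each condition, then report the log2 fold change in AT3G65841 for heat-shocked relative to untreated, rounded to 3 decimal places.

-1.236

CPM(untreated rep1) = 25140 / 24.03 = 1046.1923
CPM(untreated rep2) = 73768 / 46.31 = 1592.9173
CPM(heat-shocked rep1) = 43633 / 46.62 = 935.9288
CPM(heat-shocked rep2) = 2118 / 11.46 = 184.8168
mean CPM(untreated) = 1319.5548; mean CPM(heat-shocked) = 560.3728
Fold change = 560.3728 / 1319.5548 = 0.42467
log2(0.42467) = -1.2356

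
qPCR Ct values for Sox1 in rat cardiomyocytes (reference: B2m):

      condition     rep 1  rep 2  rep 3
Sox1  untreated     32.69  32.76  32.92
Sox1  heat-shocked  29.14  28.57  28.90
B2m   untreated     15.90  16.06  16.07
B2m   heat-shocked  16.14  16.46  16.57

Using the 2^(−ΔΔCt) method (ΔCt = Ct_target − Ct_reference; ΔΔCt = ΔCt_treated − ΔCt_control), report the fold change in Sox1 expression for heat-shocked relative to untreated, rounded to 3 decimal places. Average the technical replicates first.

19.698

Mean Ct: Sox1 untreated 32.790; Sox1 heat-shocked 28.870; B2m untreated 16.010; B2m heat-shocked 16.390
ΔCt(untreated) = 32.790 − 16.010 = 16.780
ΔCt(heat-shocked) = 28.870 − 16.390 = 12.480
ΔΔCt = 12.480 − 16.780 = -4.300
Fold change = 2^(−(-4.300)) = 2^4.300 = 19.6983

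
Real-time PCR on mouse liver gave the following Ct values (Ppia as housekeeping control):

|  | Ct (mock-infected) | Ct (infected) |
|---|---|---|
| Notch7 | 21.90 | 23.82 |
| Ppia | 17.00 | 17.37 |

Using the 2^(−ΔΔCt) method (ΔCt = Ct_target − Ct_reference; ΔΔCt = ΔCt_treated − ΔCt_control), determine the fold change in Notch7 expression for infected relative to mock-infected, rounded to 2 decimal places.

0.34

ΔCt(mock-infected) = 21.900 − 17.000 = 4.900
ΔCt(infected) = 23.820 − 17.370 = 6.450
ΔΔCt = 6.450 − 4.900 = 1.550
Fold change = 2^(−1.550) = 0.342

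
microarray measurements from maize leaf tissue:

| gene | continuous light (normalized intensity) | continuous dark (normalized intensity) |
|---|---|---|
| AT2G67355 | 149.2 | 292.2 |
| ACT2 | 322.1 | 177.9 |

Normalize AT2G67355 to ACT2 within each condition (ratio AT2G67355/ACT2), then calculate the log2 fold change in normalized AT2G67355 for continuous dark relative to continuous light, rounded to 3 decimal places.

AT2G67355/ACT2 (continuous light) = 149.2 / 322.1 = 0.46321
AT2G67355/ACT2 (continuous dark) = 292.2 / 177.9 = 1.6425
Fold change = 1.6425 / 0.46321 = 3.5459
log2(3.5459) = 1.8262

1.826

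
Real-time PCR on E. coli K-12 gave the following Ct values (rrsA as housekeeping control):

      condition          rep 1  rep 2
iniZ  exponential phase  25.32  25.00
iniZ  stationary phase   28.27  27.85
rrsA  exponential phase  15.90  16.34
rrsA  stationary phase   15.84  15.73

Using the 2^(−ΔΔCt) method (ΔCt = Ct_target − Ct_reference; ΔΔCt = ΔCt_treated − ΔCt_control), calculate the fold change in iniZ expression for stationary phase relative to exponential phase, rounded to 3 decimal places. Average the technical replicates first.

Mean Ct: iniZ exponential phase 25.160; iniZ stationary phase 28.060; rrsA exponential phase 16.120; rrsA stationary phase 15.785
ΔCt(exponential phase) = 25.160 − 16.120 = 9.040
ΔCt(stationary phase) = 28.060 − 15.785 = 12.275
ΔΔCt = 12.275 − 9.040 = 3.235
Fold change = 2^(−3.235) = 0.1062

0.106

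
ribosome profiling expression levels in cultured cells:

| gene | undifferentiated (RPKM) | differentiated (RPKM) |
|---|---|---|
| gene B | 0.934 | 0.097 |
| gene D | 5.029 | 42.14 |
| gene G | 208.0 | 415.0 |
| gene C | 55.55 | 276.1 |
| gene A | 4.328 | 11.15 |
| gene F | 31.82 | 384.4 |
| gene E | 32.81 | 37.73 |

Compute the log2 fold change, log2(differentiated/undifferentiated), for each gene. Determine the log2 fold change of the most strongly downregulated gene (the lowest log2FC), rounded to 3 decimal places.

-3.267

log2(0.097/0.934) = -3.267  (gene B)
log2(42.14/5.029) = 3.067  (gene D)
log2(415.0/208.0) = 0.997  (gene G)
log2(276.1/55.55) = 2.313  (gene C)
log2(11.15/4.328) = 1.365  (gene A)
log2(384.4/31.82) = 3.595  (gene F)
log2(37.73/32.81) = 0.202  (gene E)
gene B is most strongly downregulated.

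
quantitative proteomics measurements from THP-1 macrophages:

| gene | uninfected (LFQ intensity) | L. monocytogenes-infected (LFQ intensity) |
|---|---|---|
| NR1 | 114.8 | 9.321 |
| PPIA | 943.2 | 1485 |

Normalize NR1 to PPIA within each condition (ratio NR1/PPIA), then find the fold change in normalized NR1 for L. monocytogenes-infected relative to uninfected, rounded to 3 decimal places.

NR1/PPIA (uninfected) = 114.8 / 943.2 = 0.12171
NR1/PPIA (L. monocytogenes-infected) = 9.321 / 1485 = 0.0062768
Fold change = 0.0062768 / 0.12171 = 0.0516

0.052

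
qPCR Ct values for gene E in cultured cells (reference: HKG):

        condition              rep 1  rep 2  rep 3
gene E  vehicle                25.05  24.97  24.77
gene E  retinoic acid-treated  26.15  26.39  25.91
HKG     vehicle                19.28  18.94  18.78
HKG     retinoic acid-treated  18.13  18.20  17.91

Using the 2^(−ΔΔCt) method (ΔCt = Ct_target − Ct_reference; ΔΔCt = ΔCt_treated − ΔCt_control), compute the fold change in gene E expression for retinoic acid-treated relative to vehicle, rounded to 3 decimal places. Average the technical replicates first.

Mean Ct: gene E vehicle 24.930; gene E retinoic acid-treated 26.150; HKG vehicle 19.000; HKG retinoic acid-treated 18.080
ΔCt(vehicle) = 24.930 − 19.000 = 5.930
ΔCt(retinoic acid-treated) = 26.150 − 18.080 = 8.070
ΔΔCt = 8.070 − 5.930 = 2.140
Fold change = 2^(−2.140) = 0.2269

0.227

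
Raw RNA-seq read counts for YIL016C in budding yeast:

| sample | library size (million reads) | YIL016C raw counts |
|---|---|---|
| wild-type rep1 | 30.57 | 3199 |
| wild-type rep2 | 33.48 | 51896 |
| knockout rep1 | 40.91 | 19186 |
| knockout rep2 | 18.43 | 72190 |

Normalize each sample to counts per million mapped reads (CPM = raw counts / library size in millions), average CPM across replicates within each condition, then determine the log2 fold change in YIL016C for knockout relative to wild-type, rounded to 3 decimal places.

1.406

CPM(wild-type rep1) = 3199 / 30.57 = 104.6451
CPM(wild-type rep2) = 51896 / 33.48 = 1550.0597
CPM(knockout rep1) = 19186 / 40.91 = 468.9807
CPM(knockout rep2) = 72190 / 18.43 = 3916.9832
mean CPM(wild-type) = 827.3524; mean CPM(knockout) = 2192.9819
Fold change = 2192.9819 / 827.3524 = 2.65060
log2(2.65060) = 1.4063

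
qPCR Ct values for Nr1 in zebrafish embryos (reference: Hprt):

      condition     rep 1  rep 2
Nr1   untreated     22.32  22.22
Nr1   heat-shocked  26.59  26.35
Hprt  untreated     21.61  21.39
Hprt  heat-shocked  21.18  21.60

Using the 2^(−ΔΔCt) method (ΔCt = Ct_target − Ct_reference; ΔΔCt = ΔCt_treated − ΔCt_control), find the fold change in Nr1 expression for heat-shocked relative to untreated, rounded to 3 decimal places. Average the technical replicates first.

0.050

Mean Ct: Nr1 untreated 22.270; Nr1 heat-shocked 26.470; Hprt untreated 21.500; Hprt heat-shocked 21.390
ΔCt(untreated) = 22.270 − 21.500 = 0.770
ΔCt(heat-shocked) = 26.470 − 21.390 = 5.080
ΔΔCt = 5.080 − 0.770 = 4.310
Fold change = 2^(−4.310) = 0.0504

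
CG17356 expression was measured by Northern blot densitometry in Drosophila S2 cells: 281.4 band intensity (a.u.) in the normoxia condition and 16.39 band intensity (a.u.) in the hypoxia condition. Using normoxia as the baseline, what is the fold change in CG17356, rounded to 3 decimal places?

Fold change = 16.39 / 281.4 = 0.0582
CG17356 is downregulated.

0.058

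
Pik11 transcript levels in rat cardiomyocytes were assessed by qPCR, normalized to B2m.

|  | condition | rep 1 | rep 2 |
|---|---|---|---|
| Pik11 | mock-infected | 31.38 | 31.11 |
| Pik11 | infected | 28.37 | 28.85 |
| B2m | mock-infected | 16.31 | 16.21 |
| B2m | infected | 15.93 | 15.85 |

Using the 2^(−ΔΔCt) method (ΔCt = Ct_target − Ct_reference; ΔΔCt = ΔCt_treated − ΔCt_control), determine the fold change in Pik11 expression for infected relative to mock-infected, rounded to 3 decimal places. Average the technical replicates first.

4.807

Mean Ct: Pik11 mock-infected 31.245; Pik11 infected 28.610; B2m mock-infected 16.260; B2m infected 15.890
ΔCt(mock-infected) = 31.245 − 16.260 = 14.985
ΔCt(infected) = 28.610 − 15.890 = 12.720
ΔΔCt = 12.720 − 14.985 = -2.265
Fold change = 2^(−(-2.265)) = 2^2.265 = 4.8065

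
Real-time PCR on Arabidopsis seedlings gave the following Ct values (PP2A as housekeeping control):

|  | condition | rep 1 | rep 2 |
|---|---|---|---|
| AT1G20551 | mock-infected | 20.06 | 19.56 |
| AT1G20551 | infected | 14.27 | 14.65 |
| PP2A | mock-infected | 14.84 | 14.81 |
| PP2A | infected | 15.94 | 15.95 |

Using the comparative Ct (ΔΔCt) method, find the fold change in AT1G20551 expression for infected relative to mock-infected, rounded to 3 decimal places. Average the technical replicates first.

Mean Ct: AT1G20551 mock-infected 19.810; AT1G20551 infected 14.460; PP2A mock-infected 14.825; PP2A infected 15.945
ΔCt(mock-infected) = 19.810 − 14.825 = 4.985
ΔCt(infected) = 14.460 − 15.945 = -1.485
ΔΔCt = -1.485 − 4.985 = -6.470
Fold change = 2^(−(-6.470)) = 2^6.470 = 88.6470

88.647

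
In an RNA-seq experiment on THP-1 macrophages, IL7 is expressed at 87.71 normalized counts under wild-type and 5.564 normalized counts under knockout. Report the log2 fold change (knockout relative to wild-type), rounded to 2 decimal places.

Fold change = 5.564 / 87.71 = 0.0634
log2(0.0634) = -3.979

-3.98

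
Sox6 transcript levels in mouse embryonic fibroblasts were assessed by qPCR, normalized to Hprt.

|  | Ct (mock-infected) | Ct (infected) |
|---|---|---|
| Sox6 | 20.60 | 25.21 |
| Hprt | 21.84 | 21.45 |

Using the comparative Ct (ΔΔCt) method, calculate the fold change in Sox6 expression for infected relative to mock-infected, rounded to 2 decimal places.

ΔCt(mock-infected) = 20.600 − 21.840 = -1.240
ΔCt(infected) = 25.210 − 21.450 = 3.760
ΔΔCt = 3.760 − (-1.240) = 5.000
Fold change = 2^(−5.000) = 0.031

0.03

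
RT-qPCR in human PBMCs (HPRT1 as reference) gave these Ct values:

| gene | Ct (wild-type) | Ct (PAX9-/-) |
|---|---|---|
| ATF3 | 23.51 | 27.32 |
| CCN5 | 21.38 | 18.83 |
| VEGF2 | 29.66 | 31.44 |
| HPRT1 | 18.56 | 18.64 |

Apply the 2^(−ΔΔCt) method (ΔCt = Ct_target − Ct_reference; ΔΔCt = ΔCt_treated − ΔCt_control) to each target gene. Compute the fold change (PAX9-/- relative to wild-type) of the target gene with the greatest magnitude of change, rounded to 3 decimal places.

0.075

ATF3: ΔΔCt = (27.32−18.64) − (23.51−18.56) = 8.68 − 4.95 = 3.73; fold change = 2^-3.73 = 0.075
CCN5: ΔΔCt = (18.83−18.64) − (21.38−18.56) = 0.19 − 2.82 = -2.63; fold change = 2^2.63 = 6.190
VEGF2: ΔΔCt = (31.44−18.64) − (29.66−18.56) = 12.80 − 11.10 = 1.70; fold change = 2^-1.70 = 0.308
ATF3 has the largest |ΔΔCt| = 3.73.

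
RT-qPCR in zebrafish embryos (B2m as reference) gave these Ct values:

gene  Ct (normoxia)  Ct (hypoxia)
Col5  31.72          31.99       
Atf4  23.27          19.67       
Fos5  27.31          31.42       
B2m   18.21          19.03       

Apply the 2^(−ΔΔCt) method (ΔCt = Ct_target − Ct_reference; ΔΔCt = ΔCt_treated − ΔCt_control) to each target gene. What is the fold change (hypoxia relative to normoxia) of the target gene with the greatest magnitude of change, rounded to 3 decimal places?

21.407

Col5: ΔΔCt = (31.99−19.03) − (31.72−18.21) = 12.96 − 13.51 = -0.55; fold change = 2^0.55 = 1.464
Atf4: ΔΔCt = (19.67−19.03) − (23.27−18.21) = 0.64 − 5.06 = -4.42; fold change = 2^4.42 = 21.407
Fos5: ΔΔCt = (31.42−19.03) − (27.31−18.21) = 12.39 − 9.10 = 3.29; fold change = 2^-3.29 = 0.102
Atf4 has the largest |ΔΔCt| = 4.42.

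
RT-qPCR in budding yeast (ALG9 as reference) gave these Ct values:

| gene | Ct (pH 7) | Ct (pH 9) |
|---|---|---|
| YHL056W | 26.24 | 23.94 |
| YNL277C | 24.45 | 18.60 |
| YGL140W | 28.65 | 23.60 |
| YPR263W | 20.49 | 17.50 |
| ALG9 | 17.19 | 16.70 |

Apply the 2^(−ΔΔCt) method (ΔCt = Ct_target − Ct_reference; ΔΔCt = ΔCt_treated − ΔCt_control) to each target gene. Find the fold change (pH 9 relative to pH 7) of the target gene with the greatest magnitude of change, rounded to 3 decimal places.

YHL056W: ΔΔCt = (23.94−16.70) − (26.24−17.19) = 7.24 − 9.05 = -1.81; fold change = 2^1.81 = 3.506
YNL277C: ΔΔCt = (18.60−16.70) − (24.45−17.19) = 1.90 − 7.26 = -5.36; fold change = 2^5.36 = 41.070
YGL140W: ΔΔCt = (23.60−16.70) − (28.65−17.19) = 6.90 − 11.46 = -4.56; fold change = 2^4.56 = 23.588
YPR263W: ΔΔCt = (17.50−16.70) − (20.49−17.19) = 0.80 − 3.30 = -2.50; fold change = 2^2.50 = 5.657
YNL277C has the largest |ΔΔCt| = 5.36.

41.070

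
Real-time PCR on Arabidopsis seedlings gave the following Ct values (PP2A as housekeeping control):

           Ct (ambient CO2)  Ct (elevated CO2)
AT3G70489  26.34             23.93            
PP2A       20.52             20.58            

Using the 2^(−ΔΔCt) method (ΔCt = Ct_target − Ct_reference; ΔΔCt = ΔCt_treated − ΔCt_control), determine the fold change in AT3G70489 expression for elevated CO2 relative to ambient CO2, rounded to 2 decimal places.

ΔCt(ambient CO2) = 26.340 − 20.520 = 5.820
ΔCt(elevated CO2) = 23.930 − 20.580 = 3.350
ΔΔCt = 3.350 − 5.820 = -2.470
Fold change = 2^(−(-2.470)) = 2^2.470 = 5.540

5.54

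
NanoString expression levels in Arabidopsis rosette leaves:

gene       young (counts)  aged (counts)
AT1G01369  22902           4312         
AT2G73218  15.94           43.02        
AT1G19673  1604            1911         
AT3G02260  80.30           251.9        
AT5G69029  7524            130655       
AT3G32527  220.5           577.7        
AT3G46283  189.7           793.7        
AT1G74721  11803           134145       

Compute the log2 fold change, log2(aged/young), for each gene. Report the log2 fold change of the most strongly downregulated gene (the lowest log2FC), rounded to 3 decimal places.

-2.409

log2(4312/22902) = -2.409  (AT1G01369)
log2(43.02/15.94) = 1.432  (AT2G73218)
log2(1911/1604) = 0.253  (AT1G19673)
log2(251.9/80.30) = 1.649  (AT3G02260)
log2(130655/7524) = 4.118  (AT5G69029)
log2(577.7/220.5) = 1.390  (AT3G32527)
log2(793.7/189.7) = 2.065  (AT3G46283)
log2(134145/11803) = 3.507  (AT1G74721)
AT1G01369 is most strongly downregulated.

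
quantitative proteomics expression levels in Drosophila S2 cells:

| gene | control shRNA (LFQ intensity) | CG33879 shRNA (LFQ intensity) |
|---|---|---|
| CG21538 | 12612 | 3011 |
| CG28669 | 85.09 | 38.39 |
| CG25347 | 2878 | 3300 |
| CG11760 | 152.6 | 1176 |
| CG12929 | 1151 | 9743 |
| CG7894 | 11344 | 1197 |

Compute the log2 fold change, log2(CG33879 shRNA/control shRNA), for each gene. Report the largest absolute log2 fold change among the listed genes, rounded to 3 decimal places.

3.244

log2(3011/12612) = -2.066  (CG21538)
log2(38.39/85.09) = -1.148  (CG28669)
log2(3300/2878) = 0.197  (CG25347)
log2(1176/152.6) = 2.946  (CG11760)
log2(9743/1151) = 3.081  (CG12929)
log2(1197/11344) = -3.244  (CG7894)
The largest magnitude belongs to CG7894.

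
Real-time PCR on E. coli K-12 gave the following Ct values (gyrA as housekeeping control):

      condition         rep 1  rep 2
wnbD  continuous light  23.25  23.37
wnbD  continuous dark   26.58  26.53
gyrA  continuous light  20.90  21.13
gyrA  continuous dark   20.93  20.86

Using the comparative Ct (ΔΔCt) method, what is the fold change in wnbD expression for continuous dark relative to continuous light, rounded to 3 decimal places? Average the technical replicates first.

Mean Ct: wnbD continuous light 23.310; wnbD continuous dark 26.555; gyrA continuous light 21.015; gyrA continuous dark 20.895
ΔCt(continuous light) = 23.310 − 21.015 = 2.295
ΔCt(continuous dark) = 26.555 − 20.895 = 5.660
ΔΔCt = 5.660 − 2.295 = 3.365
Fold change = 2^(−3.365) = 0.0971

0.097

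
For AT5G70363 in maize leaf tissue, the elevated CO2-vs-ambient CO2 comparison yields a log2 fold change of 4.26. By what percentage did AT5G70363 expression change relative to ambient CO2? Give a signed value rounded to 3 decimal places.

1815.966%

Fold change = 2^(4.26) = 19.1597
Percent change = (FC − 1) × 100% = (19.1597 − 1) × 100 = 1815.966%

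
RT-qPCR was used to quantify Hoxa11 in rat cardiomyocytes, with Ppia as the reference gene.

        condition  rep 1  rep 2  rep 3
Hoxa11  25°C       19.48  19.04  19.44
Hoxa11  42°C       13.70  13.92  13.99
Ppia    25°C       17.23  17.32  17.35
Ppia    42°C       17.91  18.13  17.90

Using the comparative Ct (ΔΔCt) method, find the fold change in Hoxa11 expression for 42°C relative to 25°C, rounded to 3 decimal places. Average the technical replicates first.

Mean Ct: Hoxa11 25°C 19.320; Hoxa11 42°C 13.870; Ppia 25°C 17.300; Ppia 42°C 17.980
ΔCt(25°C) = 19.320 − 17.300 = 2.020
ΔCt(42°C) = 13.870 − 17.980 = -4.110
ΔΔCt = -4.110 − 2.020 = -6.130
Fold change = 2^(−(-6.130)) = 2^6.130 = 70.0348

70.035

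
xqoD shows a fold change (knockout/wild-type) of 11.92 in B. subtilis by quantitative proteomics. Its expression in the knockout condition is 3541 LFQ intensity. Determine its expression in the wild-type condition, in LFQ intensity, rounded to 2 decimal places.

297.06

wild-type expression = 3541 / 11.92 = 297.06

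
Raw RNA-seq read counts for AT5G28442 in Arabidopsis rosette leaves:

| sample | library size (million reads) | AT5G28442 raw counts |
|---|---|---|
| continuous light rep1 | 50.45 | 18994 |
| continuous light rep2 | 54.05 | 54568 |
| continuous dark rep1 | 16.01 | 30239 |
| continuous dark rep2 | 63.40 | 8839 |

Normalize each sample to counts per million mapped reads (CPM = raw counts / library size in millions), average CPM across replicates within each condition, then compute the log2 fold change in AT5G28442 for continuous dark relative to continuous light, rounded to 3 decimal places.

CPM(continuous light rep1) = 18994 / 50.45 = 376.4916
CPM(continuous light rep2) = 54568 / 54.05 = 1009.5837
CPM(continuous dark rep1) = 30239 / 16.01 = 1888.7570
CPM(continuous dark rep2) = 8839 / 63.40 = 139.4164
mean CPM(continuous light) = 693.0376; mean CPM(continuous dark) = 1014.0867
Fold change = 1014.0867 / 693.0376 = 1.46325
log2(1.46325) = 0.5492

0.549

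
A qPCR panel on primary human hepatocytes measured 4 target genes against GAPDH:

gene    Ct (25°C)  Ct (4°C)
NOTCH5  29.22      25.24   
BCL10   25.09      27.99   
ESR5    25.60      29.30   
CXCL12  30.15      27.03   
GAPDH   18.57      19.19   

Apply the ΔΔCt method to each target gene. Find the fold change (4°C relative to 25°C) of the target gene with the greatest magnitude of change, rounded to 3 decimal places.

24.251

NOTCH5: ΔΔCt = (25.24−19.19) − (29.22−18.57) = 6.05 − 10.65 = -4.60; fold change = 2^4.60 = 24.251
BCL10: ΔΔCt = (27.99−19.19) − (25.09−18.57) = 8.80 − 6.52 = 2.28; fold change = 2^-2.28 = 0.206
ESR5: ΔΔCt = (29.30−19.19) − (25.60−18.57) = 10.11 − 7.03 = 3.08; fold change = 2^-3.08 = 0.118
CXCL12: ΔΔCt = (27.03−19.19) − (30.15−18.57) = 7.84 − 11.58 = -3.74; fold change = 2^3.74 = 13.361
NOTCH5 has the largest |ΔΔCt| = 4.60.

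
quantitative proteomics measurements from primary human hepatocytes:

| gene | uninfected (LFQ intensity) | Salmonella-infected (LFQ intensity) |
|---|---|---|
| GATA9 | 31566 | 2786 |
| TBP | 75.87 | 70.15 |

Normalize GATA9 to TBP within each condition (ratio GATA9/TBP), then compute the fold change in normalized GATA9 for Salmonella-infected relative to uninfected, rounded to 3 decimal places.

GATA9/TBP (uninfected) = 31566 / 75.87 = 416.05
GATA9/TBP (Salmonella-infected) = 2786 / 70.15 = 39.715
Fold change = 39.715 / 416.05 = 0.0955

0.095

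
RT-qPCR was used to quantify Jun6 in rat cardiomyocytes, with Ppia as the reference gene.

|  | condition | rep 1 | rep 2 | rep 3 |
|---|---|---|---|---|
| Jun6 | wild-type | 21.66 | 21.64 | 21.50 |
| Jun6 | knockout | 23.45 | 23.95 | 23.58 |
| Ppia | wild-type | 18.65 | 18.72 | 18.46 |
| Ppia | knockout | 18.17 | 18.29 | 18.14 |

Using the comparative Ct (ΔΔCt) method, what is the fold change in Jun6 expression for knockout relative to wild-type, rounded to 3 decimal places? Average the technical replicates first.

Mean Ct: Jun6 wild-type 21.600; Jun6 knockout 23.660; Ppia wild-type 18.610; Ppia knockout 18.200
ΔCt(wild-type) = 21.600 − 18.610 = 2.990
ΔCt(knockout) = 23.660 − 18.200 = 5.460
ΔΔCt = 5.460 − 2.990 = 2.470
Fold change = 2^(−2.470) = 0.1805

0.180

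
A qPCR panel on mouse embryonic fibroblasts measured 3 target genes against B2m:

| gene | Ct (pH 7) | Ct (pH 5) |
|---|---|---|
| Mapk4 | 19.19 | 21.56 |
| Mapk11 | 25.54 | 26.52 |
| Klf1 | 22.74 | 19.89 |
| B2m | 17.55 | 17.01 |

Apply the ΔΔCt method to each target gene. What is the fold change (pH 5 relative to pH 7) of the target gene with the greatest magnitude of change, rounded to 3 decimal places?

0.133

Mapk4: ΔΔCt = (21.56−17.01) − (19.19−17.55) = 4.55 − 1.64 = 2.91; fold change = 2^-2.91 = 0.133
Mapk11: ΔΔCt = (26.52−17.01) − (25.54−17.55) = 9.51 − 7.99 = 1.52; fold change = 2^-1.52 = 0.349
Klf1: ΔΔCt = (19.89−17.01) − (22.74−17.55) = 2.88 − 5.19 = -2.31; fold change = 2^2.31 = 4.959
Mapk4 has the largest |ΔΔCt| = 2.91.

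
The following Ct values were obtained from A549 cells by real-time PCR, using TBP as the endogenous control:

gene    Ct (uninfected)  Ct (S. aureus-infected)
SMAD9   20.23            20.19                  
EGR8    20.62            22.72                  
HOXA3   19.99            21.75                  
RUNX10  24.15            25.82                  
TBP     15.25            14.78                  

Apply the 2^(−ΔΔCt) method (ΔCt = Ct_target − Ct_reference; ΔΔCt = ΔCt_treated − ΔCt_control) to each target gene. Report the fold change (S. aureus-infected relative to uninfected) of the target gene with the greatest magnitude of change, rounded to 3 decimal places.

0.168

SMAD9: ΔΔCt = (20.19−14.78) − (20.23−15.25) = 5.41 − 4.98 = 0.43; fold change = 2^-0.43 = 0.742
EGR8: ΔΔCt = (22.72−14.78) − (20.62−15.25) = 7.94 − 5.37 = 2.57; fold change = 2^-2.57 = 0.168
HOXA3: ΔΔCt = (21.75−14.78) − (19.99−15.25) = 6.97 − 4.74 = 2.23; fold change = 2^-2.23 = 0.213
RUNX10: ΔΔCt = (25.82−14.78) − (24.15−15.25) = 11.04 − 8.90 = 2.14; fold change = 2^-2.14 = 0.227
EGR8 has the largest |ΔΔCt| = 2.57.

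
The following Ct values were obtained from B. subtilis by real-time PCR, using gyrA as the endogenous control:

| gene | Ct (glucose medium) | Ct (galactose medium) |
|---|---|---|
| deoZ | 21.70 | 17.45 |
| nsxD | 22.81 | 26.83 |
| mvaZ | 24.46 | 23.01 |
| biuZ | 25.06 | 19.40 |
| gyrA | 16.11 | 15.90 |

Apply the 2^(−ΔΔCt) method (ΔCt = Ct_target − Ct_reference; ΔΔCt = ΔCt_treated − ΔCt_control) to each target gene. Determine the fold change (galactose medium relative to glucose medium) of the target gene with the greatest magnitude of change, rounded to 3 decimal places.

43.713

deoZ: ΔΔCt = (17.45−15.90) − (21.70−16.11) = 1.55 − 5.59 = -4.04; fold change = 2^4.04 = 16.450
nsxD: ΔΔCt = (26.83−15.90) − (22.81−16.11) = 10.93 − 6.70 = 4.23; fold change = 2^-4.23 = 0.053
mvaZ: ΔΔCt = (23.01−15.90) − (24.46−16.11) = 7.11 − 8.35 = -1.24; fold change = 2^1.24 = 2.362
biuZ: ΔΔCt = (19.40−15.90) − (25.06−16.11) = 3.50 − 8.95 = -5.45; fold change = 2^5.45 = 43.713
biuZ has the largest |ΔΔCt| = 5.45.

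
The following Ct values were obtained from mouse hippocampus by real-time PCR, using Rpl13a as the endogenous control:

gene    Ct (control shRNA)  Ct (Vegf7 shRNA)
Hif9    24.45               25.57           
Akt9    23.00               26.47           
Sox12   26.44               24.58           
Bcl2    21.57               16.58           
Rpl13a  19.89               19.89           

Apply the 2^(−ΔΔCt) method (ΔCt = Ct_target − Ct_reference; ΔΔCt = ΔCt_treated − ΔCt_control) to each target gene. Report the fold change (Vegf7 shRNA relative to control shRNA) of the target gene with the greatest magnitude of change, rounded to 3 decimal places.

31.779

Hif9: ΔΔCt = (25.57−19.89) − (24.45−19.89) = 5.68 − 4.56 = 1.12; fold change = 2^-1.12 = 0.460
Akt9: ΔΔCt = (26.47−19.89) − (23.00−19.89) = 6.58 − 3.11 = 3.47; fold change = 2^-3.47 = 0.090
Sox12: ΔΔCt = (24.58−19.89) − (26.44−19.89) = 4.69 − 6.55 = -1.86; fold change = 2^1.86 = 3.630
Bcl2: ΔΔCt = (16.58−19.89) − (21.57−19.89) = -3.31 − 1.68 = -4.99; fold change = 2^4.99 = 31.779
Bcl2 has the largest |ΔΔCt| = 4.99.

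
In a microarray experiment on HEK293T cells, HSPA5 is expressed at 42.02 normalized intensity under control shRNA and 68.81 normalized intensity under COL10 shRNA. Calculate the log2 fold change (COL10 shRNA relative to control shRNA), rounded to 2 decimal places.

Fold change = 68.81 / 42.02 = 1.6376
log2(1.6376) = 0.712

0.71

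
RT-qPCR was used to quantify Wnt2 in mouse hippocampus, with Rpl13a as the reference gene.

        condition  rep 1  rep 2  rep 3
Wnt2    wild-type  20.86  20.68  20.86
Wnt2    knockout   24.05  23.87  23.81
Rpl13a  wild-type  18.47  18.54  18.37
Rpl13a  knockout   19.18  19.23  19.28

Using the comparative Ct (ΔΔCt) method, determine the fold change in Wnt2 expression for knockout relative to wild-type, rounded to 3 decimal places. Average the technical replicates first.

0.198

Mean Ct: Wnt2 wild-type 20.800; Wnt2 knockout 23.910; Rpl13a wild-type 18.460; Rpl13a knockout 19.230
ΔCt(wild-type) = 20.800 − 18.460 = 2.340
ΔCt(knockout) = 23.910 − 19.230 = 4.680
ΔΔCt = 4.680 − 2.340 = 2.340
Fold change = 2^(−2.340) = 0.1975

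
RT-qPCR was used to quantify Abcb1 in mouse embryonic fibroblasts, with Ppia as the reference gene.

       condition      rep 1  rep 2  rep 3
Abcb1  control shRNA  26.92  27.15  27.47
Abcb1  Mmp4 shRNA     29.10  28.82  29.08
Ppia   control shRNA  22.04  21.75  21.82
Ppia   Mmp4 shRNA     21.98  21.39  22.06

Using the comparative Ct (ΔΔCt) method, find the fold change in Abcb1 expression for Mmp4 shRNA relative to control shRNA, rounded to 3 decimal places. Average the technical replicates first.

Mean Ct: Abcb1 control shRNA 27.180; Abcb1 Mmp4 shRNA 29.000; Ppia control shRNA 21.870; Ppia Mmp4 shRNA 21.810
ΔCt(control shRNA) = 27.180 − 21.870 = 5.310
ΔCt(Mmp4 shRNA) = 29.000 − 21.810 = 7.190
ΔΔCt = 7.190 − 5.310 = 1.880
Fold change = 2^(−1.880) = 0.2717

0.272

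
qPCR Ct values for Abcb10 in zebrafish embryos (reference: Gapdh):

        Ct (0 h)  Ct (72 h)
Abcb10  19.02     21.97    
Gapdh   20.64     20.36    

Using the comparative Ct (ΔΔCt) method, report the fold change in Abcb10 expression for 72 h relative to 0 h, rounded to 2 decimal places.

0.11

ΔCt(0 h) = 19.020 − 20.640 = -1.620
ΔCt(72 h) = 21.970 − 20.360 = 1.610
ΔΔCt = 1.610 − (-1.620) = 3.230
Fold change = 2^(−3.230) = 0.107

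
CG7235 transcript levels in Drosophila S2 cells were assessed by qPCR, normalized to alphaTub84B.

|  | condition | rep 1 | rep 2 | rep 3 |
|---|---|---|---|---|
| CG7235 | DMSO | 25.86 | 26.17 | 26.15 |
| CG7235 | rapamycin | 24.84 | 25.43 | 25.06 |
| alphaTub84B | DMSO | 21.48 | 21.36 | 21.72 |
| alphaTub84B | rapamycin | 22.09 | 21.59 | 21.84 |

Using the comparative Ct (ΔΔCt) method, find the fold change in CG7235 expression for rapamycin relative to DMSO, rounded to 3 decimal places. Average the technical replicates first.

Mean Ct: CG7235 DMSO 26.060; CG7235 rapamycin 25.110; alphaTub84B DMSO 21.520; alphaTub84B rapamycin 21.840
ΔCt(DMSO) = 26.060 − 21.520 = 4.540
ΔCt(rapamycin) = 25.110 − 21.840 = 3.270
ΔΔCt = 3.270 − 4.540 = -1.270
Fold change = 2^(−(-1.270)) = 2^1.270 = 2.4116

2.412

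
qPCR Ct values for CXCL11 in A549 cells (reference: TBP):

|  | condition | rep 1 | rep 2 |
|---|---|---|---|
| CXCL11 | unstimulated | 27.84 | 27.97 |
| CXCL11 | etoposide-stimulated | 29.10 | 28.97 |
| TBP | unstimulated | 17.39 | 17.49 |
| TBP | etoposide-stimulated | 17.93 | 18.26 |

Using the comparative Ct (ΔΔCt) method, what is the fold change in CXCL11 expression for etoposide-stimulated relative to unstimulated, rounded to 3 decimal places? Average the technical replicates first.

Mean Ct: CXCL11 unstimulated 27.905; CXCL11 etoposide-stimulated 29.035; TBP unstimulated 17.440; TBP etoposide-stimulated 18.095
ΔCt(unstimulated) = 27.905 − 17.440 = 10.465
ΔCt(etoposide-stimulated) = 29.035 − 18.095 = 10.940
ΔΔCt = 10.940 − 10.465 = 0.475
Fold change = 2^(−0.475) = 0.7195

0.719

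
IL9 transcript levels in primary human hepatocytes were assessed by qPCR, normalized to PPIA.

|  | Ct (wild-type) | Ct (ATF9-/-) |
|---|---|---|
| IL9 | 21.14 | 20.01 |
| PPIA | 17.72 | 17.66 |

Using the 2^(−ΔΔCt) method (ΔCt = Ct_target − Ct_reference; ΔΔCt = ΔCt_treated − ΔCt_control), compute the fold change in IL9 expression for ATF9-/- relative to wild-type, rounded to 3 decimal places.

2.099

ΔCt(wild-type) = 21.140 − 17.720 = 3.420
ΔCt(ATF9-/-) = 20.010 − 17.660 = 2.350
ΔΔCt = 2.350 − 3.420 = -1.070
Fold change = 2^(−(-1.070)) = 2^1.070 = 2.0994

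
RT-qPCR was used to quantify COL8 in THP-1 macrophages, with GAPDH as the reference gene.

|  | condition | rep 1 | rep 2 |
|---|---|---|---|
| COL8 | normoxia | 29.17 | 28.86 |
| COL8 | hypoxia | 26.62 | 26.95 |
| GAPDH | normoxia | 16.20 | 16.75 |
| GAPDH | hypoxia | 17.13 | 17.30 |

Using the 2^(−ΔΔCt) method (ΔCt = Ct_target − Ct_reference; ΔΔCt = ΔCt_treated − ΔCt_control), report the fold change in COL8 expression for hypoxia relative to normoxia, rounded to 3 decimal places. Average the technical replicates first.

7.835

Mean Ct: COL8 normoxia 29.015; COL8 hypoxia 26.785; GAPDH normoxia 16.475; GAPDH hypoxia 17.215
ΔCt(normoxia) = 29.015 − 16.475 = 12.540
ΔCt(hypoxia) = 26.785 − 17.215 = 9.570
ΔΔCt = 9.570 − 12.540 = -2.970
Fold change = 2^(−(-2.970)) = 2^2.970 = 7.8354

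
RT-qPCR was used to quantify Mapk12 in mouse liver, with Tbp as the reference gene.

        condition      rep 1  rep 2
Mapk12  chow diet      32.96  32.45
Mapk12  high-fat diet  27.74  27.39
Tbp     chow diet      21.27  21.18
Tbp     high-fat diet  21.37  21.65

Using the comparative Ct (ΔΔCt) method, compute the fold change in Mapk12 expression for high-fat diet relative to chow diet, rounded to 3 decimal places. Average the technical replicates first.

42.962

Mean Ct: Mapk12 chow diet 32.705; Mapk12 high-fat diet 27.565; Tbp chow diet 21.225; Tbp high-fat diet 21.510
ΔCt(chow diet) = 32.705 − 21.225 = 11.480
ΔCt(high-fat diet) = 27.565 − 21.510 = 6.055
ΔΔCt = 6.055 − 11.480 = -5.425
Fold change = 2^(−(-5.425)) = 2^5.425 = 42.9623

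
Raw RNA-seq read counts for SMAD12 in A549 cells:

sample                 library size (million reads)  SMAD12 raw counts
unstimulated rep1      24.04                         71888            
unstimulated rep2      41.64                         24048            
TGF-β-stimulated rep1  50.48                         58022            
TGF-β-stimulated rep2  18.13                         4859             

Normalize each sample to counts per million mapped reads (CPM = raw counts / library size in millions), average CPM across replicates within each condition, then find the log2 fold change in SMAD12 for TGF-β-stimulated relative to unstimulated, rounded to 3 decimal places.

CPM(unstimulated rep1) = 71888 / 24.04 = 2990.3494
CPM(unstimulated rep2) = 24048 / 41.64 = 577.5216
CPM(TGF-β-stimulated rep1) = 58022 / 50.48 = 1149.4057
CPM(TGF-β-stimulated rep2) = 4859 / 18.13 = 268.0088
mean CPM(unstimulated) = 1783.9355; mean CPM(TGF-β-stimulated) = 708.7073
Fold change = 708.7073 / 1783.9355 = 0.39727
log2(0.39727) = -1.3318

-1.332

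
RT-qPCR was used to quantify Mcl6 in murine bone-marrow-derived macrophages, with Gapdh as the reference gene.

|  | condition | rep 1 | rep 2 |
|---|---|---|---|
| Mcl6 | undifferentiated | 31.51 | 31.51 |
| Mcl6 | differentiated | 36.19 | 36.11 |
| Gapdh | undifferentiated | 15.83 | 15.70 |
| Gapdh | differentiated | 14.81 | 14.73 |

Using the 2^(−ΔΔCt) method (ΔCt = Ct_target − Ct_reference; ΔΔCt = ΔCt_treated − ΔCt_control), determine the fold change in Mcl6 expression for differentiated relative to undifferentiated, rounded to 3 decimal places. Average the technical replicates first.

0.020

Mean Ct: Mcl6 undifferentiated 31.510; Mcl6 differentiated 36.150; Gapdh undifferentiated 15.765; Gapdh differentiated 14.770
ΔCt(undifferentiated) = 31.510 − 15.765 = 15.745
ΔCt(differentiated) = 36.150 − 14.770 = 21.380
ΔΔCt = 21.380 − 15.745 = 5.635
Fold change = 2^(−5.635) = 0.0201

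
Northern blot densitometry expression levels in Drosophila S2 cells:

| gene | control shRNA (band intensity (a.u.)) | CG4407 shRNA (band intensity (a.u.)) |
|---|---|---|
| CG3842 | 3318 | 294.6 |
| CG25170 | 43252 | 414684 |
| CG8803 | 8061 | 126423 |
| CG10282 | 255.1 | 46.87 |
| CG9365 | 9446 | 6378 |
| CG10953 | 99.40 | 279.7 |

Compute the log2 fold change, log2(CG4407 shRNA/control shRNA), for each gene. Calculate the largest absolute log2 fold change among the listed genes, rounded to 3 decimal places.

log2(294.6/3318) = -3.493  (CG3842)
log2(414684/43252) = 3.261  (CG25170)
log2(126423/8061) = 3.971  (CG8803)
log2(46.87/255.1) = -2.444  (CG10282)
log2(6378/9446) = -0.567  (CG9365)
log2(279.7/99.40) = 1.493  (CG10953)
The largest magnitude belongs to CG8803.

3.971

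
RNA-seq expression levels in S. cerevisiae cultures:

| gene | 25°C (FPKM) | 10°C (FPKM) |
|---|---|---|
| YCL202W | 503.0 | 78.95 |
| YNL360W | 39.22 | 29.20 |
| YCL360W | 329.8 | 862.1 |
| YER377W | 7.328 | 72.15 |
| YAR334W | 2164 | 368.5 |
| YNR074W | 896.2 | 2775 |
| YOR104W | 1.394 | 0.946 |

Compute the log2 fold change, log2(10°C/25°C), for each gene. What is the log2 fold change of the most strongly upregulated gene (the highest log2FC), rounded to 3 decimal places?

log2(78.95/503.0) = -2.672  (YCL202W)
log2(29.20/39.22) = -0.426  (YNL360W)
log2(862.1/329.8) = 1.386  (YCL360W)
log2(72.15/7.328) = 3.300  (YER377W)
log2(368.5/2164) = -2.554  (YAR334W)
log2(2775/896.2) = 1.631  (YNR074W)
log2(0.946/1.394) = -0.559  (YOR104W)
YER377W is most strongly upregulated.

3.300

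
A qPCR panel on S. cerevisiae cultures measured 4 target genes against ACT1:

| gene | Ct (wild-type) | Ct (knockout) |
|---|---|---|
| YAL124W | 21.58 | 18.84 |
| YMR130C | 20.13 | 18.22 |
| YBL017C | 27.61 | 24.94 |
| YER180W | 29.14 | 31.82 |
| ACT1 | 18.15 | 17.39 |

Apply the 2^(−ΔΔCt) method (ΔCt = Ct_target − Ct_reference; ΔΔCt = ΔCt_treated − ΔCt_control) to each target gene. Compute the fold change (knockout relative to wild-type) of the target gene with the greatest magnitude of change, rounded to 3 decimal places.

0.092

YAL124W: ΔΔCt = (18.84−17.39) − (21.58−18.15) = 1.45 − 3.43 = -1.98; fold change = 2^1.98 = 3.945
YMR130C: ΔΔCt = (18.22−17.39) − (20.13−18.15) = 0.83 − 1.98 = -1.15; fold change = 2^1.15 = 2.219
YBL017C: ΔΔCt = (24.94−17.39) − (27.61−18.15) = 7.55 − 9.46 = -1.91; fold change = 2^1.91 = 3.758
YER180W: ΔΔCt = (31.82−17.39) − (29.14−18.15) = 14.43 − 10.99 = 3.44; fold change = 2^-3.44 = 0.092
YER180W has the largest |ΔΔCt| = 3.44.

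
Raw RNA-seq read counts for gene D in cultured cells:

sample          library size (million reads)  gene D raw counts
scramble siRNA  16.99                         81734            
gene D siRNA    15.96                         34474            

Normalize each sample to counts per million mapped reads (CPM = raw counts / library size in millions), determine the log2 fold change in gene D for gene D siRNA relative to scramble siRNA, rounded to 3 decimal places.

-1.155

CPM(scramble siRNA) = 81734 / 16.99 = 4810.7122
CPM(gene D siRNA) = 34474 / 15.96 = 2160.0251
Fold change = 2160.0251 / 4810.7122 = 0.44900
log2(0.44900) = -1.1552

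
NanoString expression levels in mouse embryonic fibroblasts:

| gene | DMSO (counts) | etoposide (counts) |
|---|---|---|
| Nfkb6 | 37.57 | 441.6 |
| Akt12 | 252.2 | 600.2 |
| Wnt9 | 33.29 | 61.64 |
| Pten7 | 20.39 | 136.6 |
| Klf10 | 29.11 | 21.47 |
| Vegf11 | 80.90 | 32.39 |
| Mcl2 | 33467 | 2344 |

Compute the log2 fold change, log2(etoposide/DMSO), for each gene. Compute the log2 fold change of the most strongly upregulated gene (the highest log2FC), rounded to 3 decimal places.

log2(441.6/37.57) = 3.555  (Nfkb6)
log2(600.2/252.2) = 1.251  (Akt12)
log2(61.64/33.29) = 0.889  (Wnt9)
log2(136.6/20.39) = 2.744  (Pten7)
log2(21.47/29.11) = -0.439  (Klf10)
log2(32.39/80.90) = -1.321  (Vegf11)
log2(2344/33467) = -3.836  (Mcl2)
Nfkb6 is most strongly upregulated.

3.555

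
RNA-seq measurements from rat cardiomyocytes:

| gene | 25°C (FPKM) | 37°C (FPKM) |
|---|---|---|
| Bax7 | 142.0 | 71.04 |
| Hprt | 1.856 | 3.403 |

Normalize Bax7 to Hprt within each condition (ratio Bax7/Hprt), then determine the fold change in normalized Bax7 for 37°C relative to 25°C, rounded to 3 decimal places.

Bax7/Hprt (25°C) = 142.0 / 1.856 = 76.509
Bax7/Hprt (37°C) = 71.04 / 3.403 = 20.876
Fold change = 20.876 / 76.509 = 0.2729

0.273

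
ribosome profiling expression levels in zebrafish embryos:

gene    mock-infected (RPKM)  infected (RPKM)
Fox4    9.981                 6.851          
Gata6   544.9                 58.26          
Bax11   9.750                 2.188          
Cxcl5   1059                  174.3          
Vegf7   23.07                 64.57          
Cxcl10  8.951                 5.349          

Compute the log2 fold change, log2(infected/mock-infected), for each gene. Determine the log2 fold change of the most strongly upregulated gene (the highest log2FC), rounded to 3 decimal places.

1.485

log2(6.851/9.981) = -0.543  (Fox4)
log2(58.26/544.9) = -3.225  (Gata6)
log2(2.188/9.750) = -2.156  (Bax11)
log2(174.3/1059) = -2.603  (Cxcl5)
log2(64.57/23.07) = 1.485  (Vegf7)
log2(5.349/8.951) = -0.743  (Cxcl10)
Vegf7 is most strongly upregulated.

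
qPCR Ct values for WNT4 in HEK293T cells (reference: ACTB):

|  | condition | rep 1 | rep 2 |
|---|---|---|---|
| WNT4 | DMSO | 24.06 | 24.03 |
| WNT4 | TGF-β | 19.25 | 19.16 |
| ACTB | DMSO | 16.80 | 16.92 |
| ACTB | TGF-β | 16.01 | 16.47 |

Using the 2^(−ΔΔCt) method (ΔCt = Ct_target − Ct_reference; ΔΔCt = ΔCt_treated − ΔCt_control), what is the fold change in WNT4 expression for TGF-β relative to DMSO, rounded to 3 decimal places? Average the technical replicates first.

18.636

Mean Ct: WNT4 DMSO 24.045; WNT4 TGF-β 19.205; ACTB DMSO 16.860; ACTB TGF-β 16.240
ΔCt(DMSO) = 24.045 − 16.860 = 7.185
ΔCt(TGF-β) = 19.205 − 16.240 = 2.965
ΔΔCt = 2.965 − 7.185 = -4.220
Fold change = 2^(−(-4.220)) = 2^4.220 = 18.6357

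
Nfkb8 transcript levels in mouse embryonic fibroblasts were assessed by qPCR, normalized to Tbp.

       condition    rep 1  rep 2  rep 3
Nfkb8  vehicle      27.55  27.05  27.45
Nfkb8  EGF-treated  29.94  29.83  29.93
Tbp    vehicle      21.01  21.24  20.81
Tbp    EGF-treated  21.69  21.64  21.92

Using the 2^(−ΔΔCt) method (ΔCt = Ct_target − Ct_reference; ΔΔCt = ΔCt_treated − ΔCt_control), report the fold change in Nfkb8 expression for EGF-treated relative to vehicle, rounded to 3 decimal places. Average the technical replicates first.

Mean Ct: Nfkb8 vehicle 27.350; Nfkb8 EGF-treated 29.900; Tbp vehicle 21.020; Tbp EGF-treated 21.750
ΔCt(vehicle) = 27.350 − 21.020 = 6.330
ΔCt(EGF-treated) = 29.900 − 21.750 = 8.150
ΔΔCt = 8.150 − 6.330 = 1.820
Fold change = 2^(−1.820) = 0.2832

0.283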